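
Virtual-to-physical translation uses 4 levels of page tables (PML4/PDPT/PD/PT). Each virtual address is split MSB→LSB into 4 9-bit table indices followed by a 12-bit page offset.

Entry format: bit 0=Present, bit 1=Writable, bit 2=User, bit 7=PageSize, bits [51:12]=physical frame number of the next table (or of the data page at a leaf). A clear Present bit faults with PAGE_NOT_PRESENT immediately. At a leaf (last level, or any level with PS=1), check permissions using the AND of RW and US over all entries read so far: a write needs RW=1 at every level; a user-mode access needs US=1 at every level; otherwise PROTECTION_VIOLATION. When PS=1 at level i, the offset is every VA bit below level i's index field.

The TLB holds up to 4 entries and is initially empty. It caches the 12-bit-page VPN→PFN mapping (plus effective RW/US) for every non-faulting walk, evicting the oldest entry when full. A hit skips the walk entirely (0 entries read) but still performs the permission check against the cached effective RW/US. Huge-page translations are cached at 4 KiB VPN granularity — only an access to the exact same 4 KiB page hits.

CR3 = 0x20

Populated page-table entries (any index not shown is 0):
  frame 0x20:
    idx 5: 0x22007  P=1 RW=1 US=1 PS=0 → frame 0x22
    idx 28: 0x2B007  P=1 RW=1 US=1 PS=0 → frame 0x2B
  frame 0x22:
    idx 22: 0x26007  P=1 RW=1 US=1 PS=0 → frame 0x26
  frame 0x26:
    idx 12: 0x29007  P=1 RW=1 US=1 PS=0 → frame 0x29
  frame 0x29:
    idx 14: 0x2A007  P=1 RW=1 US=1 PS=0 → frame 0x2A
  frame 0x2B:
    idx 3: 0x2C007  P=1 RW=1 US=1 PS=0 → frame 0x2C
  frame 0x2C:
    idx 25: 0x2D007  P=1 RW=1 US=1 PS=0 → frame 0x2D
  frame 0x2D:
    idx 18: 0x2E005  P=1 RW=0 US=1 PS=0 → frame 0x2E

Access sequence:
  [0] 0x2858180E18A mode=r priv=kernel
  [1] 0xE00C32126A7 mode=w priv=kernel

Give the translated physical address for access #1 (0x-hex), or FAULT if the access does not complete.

Walk each access:
#0 VA=0x2858180E18A (r,kernel):
  [0] read 0x20 idx=5: raw=0x22007 flags P=1 W=1 U=1 S=0
  [1] read 0x22 idx=22: raw=0x26007 flags P=1 W=1 U=1 S=0
  [2] read 0x26 idx=12: raw=0x29007 flags P=1 W=1 U=1 S=0
  [3] read 0x29 idx=14: raw=0x2A007 flags P=1 W=1 U=1 S=0
  → PA=0x2A18A  (4 entries read)
#1 VA=0xE00C32126A7 (w,kernel):
  [0] read 0x20 idx=28: raw=0x2B007 flags P=1 W=1 U=1 S=0
  [1] read 0x2B idx=3: raw=0x2C007 flags P=1 W=1 U=1 S=0
  [2] read 0x2C idx=25: raw=0x2D007 flags P=1 W=1 U=1 S=0
  [3] read 0x2D idx=18: raw=0x2E005 flags P=1 W=0 U=1 S=0
  ⇒ fault: PROTECTION_VIOLATION  — 4 lookups

Access #1 PA: FAULT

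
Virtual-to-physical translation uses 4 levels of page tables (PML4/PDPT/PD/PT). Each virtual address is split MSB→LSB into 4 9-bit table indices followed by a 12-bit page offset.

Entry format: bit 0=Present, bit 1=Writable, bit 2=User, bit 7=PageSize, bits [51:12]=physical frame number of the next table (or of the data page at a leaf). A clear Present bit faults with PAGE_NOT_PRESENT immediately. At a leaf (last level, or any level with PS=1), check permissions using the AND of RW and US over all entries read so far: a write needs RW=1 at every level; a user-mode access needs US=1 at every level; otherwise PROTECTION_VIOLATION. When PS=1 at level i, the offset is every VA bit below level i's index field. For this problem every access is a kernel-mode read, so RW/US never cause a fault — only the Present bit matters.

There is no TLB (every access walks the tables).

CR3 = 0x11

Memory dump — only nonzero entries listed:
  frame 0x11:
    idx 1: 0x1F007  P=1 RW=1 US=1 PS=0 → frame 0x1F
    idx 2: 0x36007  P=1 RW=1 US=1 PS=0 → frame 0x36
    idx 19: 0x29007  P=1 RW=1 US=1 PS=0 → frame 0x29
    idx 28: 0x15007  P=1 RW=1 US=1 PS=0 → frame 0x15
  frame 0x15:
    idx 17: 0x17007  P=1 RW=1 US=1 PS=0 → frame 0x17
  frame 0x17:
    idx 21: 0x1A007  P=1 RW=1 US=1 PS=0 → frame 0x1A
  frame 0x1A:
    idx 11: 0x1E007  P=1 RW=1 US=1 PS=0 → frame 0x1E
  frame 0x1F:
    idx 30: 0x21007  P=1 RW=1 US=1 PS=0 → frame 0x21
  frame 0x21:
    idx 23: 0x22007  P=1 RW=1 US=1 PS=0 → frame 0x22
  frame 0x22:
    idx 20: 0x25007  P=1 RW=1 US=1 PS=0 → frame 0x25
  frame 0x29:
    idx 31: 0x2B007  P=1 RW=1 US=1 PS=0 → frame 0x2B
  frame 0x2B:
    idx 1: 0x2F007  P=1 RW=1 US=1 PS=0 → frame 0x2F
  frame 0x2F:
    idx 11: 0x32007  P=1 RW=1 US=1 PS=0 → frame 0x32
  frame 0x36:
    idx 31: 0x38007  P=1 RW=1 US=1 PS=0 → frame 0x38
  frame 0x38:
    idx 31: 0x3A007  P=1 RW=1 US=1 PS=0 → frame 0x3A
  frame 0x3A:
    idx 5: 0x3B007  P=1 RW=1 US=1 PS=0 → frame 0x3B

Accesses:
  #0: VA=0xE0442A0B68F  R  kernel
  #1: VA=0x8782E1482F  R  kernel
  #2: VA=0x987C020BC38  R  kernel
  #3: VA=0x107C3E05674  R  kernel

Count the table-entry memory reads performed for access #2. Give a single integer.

Walk each access:
#0 VA=0xE0442A0B68F (r,kernel):
  lvl0: tbl 0x11, slot 28 ⇒ 0x15007 (P1/RW1/US1/PS0)
  lvl1: tbl 0x15, slot 17 ⇒ 0x17007 (P1/RW1/US1/PS0)
  lvl2: tbl 0x17, slot 21 ⇒ 0x1A007 (P1/RW1/US1/PS0)
  lvl3: tbl 0x1A, slot 11 ⇒ 0x1E007 (P1/RW1/US1/PS0)
  → PA=0x1E68F  (4 entries read)
#1 VA=0x8782E1482F (r,kernel):
  lvl0: tbl 0x11, slot 1 ⇒ 0x1F007 (P1/RW1/US1/PS0)
  lvl1: tbl 0x1F, slot 30 ⇒ 0x21007 (P1/RW1/US1/PS0)
  lvl2: tbl 0x21, slot 23 ⇒ 0x22007 (P1/RW1/US1/PS0)
  lvl3: tbl 0x22, slot 20 ⇒ 0x25007 (P1/RW1/US1/PS0)
  → PA=0x2582F  (4 entries read)
#2 VA=0x987C020BC38 (r,kernel):
  lvl0: tbl 0x11, slot 19 ⇒ 0x29007 (P1/RW1/US1/PS0)
  lvl1: tbl 0x29, slot 31 ⇒ 0x2B007 (P1/RW1/US1/PS0)
  lvl2: tbl 0x2B, slot 1 ⇒ 0x2F007 (P1/RW1/US1/PS0)
  lvl3: tbl 0x2F, slot 11 ⇒ 0x32007 (P1/RW1/US1/PS0)
  → PA=0x32C38  (4 entries read)
#3 VA=0x107C3E05674 (r,kernel):
  lvl0: tbl 0x11, slot 2 ⇒ 0x36007 (P1/RW1/US1/PS0)
  lvl1: tbl 0x36, slot 31 ⇒ 0x38007 (P1/RW1/US1/PS0)
  lvl2: tbl 0x38, slot 31 ⇒ 0x3A007 (P1/RW1/US1/PS0)
  lvl3: tbl 0x3A, slot 5 ⇒ 0x3B007 (P1/RW1/US1/PS0)
  → PA=0x3B674  (4 entries read)

Entries read for #2: 4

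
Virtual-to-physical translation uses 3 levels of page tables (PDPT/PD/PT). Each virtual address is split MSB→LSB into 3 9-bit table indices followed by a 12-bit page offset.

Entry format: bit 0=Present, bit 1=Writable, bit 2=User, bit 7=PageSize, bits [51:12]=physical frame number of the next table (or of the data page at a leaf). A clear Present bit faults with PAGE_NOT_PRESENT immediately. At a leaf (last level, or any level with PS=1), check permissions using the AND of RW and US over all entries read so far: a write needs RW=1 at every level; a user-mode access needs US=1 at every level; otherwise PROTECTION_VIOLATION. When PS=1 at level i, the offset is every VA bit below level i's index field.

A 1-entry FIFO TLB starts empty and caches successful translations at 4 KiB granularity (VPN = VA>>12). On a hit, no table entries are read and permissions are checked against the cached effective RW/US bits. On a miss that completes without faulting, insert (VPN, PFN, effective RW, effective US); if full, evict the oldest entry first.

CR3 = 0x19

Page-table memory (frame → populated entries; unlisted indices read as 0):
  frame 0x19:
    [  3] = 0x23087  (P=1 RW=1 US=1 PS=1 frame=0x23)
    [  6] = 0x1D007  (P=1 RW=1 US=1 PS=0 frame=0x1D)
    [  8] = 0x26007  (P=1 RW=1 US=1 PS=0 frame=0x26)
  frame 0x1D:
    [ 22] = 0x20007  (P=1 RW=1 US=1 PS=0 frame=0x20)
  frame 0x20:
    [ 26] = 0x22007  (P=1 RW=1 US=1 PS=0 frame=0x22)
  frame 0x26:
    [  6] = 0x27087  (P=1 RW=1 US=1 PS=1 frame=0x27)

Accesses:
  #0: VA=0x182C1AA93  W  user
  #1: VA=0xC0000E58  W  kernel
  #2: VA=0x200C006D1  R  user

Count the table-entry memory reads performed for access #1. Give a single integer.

Per-access translation:
#0 VA=0x182C1AA93 (w,user):
  [0] read 0x19 idx=6: raw=0x1D007 flags P=1 W=1 U=1 S=0
  [1] read 0x1D idx=22: raw=0x20007 flags P=1 W=1 U=1 S=0
  [2] read 0x20 idx=26: raw=0x22007 flags P=1 W=1 U=1 S=0
  → PA=0x22A93  (3 entries read)
#1 VA=0xC0000E58 (w,kernel):
  [0] read 0x19 idx=3: raw=0x23087 flags P=1 W=1 U=1 S=1
  → PA=0x23E58 (huge @L0)  (1 entries read)
#2 VA=0x200C006D1 (r,user):
  [0] read 0x19 idx=8: raw=0x26007 flags P=1 W=1 U=1 S=0
  [1] read 0x26 idx=6: raw=0x27087 flags P=1 W=1 U=1 S=1
  → PA=0x276D1 (huge @L1)  (2 entries read)

Entries read for #1: 1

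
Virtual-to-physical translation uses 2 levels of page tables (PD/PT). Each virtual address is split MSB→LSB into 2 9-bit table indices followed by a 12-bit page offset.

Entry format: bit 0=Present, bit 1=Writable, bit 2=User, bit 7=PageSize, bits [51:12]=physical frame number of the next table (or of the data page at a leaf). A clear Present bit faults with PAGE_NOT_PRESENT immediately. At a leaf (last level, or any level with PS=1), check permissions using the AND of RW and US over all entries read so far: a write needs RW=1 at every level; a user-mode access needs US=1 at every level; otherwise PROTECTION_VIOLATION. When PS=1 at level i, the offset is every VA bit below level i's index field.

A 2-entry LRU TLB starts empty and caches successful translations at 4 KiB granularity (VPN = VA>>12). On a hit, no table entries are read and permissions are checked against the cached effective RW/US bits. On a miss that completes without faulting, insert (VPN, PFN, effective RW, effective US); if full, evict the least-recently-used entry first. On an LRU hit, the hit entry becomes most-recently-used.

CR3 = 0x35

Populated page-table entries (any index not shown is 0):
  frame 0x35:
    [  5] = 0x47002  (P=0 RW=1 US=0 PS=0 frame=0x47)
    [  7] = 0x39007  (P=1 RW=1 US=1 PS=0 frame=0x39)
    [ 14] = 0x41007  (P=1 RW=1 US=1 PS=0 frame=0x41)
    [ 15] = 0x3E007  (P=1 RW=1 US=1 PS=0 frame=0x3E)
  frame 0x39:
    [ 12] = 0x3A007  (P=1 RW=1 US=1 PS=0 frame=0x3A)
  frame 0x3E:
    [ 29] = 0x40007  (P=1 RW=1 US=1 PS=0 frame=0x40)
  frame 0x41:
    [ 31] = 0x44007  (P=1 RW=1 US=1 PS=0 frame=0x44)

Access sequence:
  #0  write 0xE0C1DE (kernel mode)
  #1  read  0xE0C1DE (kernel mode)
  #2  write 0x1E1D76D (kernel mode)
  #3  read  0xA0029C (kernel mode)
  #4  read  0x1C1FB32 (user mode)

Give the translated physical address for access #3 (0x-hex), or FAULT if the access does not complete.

Walk each access:
#0 VA=0xE0C1DE (w,kernel):
  L0: frame=0x35 idx=7 entry=0x39007 [P=1 RW=1 US=1 PS=0]
  L1: frame=0x39 idx=12 entry=0x3A007 [P=1 RW=1 US=1 PS=0]
  ✓ 0x3A1DE  — 2 lookups
#1 VA=0xE0C1DE (r,kernel):
  TLB hit vpn=0xE0C → PA=0x3A1DE
#2 VA=0x1E1D76D (w,kernel):
  L0: frame=0x35 idx=15 entry=0x3E007 [P=1 RW=1 US=1 PS=0]
  L1: frame=0x3E idx=29 entry=0x40007 [P=1 RW=1 US=1 PS=0]
  ✓ 0x4076D  — 2 lookups
#3 VA=0xA0029C (r,kernel):
  L0: frame=0x35 idx=5 entry=0x47002 [P=0 RW=1 US=0 PS=0]
  ⇒ fault: PAGE_NOT_PRESENT  — 1 lookups
#4 VA=0x1C1FB32 (r,user):
  L0: frame=0x35 idx=14 entry=0x41007 [P=1 RW=1 US=1 PS=0]
  L1: frame=0x41 idx=31 entry=0x44007 [P=1 RW=1 US=1 PS=0]
  ✓ 0x44B32  — 2 lookups

Access #3 PA: FAULT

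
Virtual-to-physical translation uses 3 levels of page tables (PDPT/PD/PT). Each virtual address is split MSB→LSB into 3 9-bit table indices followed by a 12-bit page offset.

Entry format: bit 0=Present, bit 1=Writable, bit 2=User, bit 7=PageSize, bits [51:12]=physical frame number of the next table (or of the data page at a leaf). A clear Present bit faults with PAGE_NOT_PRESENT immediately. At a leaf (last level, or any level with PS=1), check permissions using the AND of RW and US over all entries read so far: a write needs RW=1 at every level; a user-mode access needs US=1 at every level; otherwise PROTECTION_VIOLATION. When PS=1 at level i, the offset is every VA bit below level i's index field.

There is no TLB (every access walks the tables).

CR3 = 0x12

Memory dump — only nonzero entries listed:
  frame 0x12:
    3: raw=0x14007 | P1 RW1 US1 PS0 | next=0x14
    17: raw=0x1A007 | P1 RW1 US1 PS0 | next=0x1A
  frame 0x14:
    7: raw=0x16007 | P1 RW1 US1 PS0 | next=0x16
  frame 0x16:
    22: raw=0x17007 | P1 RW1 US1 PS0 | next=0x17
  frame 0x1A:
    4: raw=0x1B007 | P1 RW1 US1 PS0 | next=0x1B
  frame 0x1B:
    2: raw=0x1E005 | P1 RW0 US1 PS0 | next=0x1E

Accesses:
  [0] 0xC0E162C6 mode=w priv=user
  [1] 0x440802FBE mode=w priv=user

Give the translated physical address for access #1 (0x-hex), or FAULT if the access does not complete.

Per-access translation:
#0 VA=0xC0E162C6 (w,user):
  lvl0: tbl 0x12, slot 3 ⇒ 0x14007 (P1/RW1/US1/PS0)
  lvl1: tbl 0x14, slot 7 ⇒ 0x16007 (P1/RW1/US1/PS0)
  lvl2: tbl 0x16, slot 22 ⇒ 0x17007 (P1/RW1/US1/PS0)
  ⇒ phys 0x172C6  [3 reads]
#1 VA=0x440802FBE (w,user):
  lvl0: tbl 0x12, slot 17 ⇒ 0x1A007 (P1/RW1/US1/PS0)
  lvl1: tbl 0x1A, slot 4 ⇒ 0x1B007 (P1/RW1/US1/PS0)
  lvl2: tbl 0x1B, slot 2 ⇒ 0x1E005 (P1/RW0/US1/PS0)
  ⇒ fault: PROTECTION_VIOLATION  — 3 lookups

Access #1 PA: FAULT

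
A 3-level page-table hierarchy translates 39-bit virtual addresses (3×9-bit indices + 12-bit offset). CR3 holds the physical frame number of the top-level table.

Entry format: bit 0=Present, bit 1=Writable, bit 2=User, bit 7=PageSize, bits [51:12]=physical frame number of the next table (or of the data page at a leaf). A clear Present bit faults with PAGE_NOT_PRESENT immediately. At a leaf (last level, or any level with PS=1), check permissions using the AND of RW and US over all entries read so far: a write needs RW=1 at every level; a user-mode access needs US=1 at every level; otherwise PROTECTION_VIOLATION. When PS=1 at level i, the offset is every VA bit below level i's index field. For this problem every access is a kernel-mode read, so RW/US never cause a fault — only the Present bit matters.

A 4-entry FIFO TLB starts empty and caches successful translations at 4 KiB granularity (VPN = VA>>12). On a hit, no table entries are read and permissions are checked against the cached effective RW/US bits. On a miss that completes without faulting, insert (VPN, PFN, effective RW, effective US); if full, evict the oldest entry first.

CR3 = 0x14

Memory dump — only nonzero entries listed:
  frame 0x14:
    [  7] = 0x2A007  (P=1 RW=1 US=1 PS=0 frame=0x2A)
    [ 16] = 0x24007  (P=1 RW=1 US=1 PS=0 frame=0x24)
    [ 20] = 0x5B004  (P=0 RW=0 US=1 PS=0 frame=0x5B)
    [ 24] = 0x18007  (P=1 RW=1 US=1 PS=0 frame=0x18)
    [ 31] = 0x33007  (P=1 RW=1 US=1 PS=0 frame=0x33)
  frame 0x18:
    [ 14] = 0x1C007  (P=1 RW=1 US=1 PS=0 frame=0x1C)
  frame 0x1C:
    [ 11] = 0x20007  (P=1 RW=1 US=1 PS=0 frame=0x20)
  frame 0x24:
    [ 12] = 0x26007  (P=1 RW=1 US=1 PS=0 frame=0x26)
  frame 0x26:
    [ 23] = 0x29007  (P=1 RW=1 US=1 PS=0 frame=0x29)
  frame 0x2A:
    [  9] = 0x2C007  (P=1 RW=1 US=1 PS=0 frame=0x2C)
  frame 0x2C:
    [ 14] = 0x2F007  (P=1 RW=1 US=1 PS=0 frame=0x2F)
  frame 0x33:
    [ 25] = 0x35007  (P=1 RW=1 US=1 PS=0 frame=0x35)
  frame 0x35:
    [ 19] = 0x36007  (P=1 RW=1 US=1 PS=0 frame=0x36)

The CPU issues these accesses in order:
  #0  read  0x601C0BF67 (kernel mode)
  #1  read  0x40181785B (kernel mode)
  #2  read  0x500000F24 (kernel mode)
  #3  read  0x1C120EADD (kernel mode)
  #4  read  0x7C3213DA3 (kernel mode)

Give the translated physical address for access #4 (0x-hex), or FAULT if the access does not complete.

Per-access translation:
#0 VA=0x601C0BF67 (r,kernel):
  [0] read 0x14 idx=24: raw=0x18007 flags P=1 W=1 U=1 S=0
  [1] read 0x18 idx=14: raw=0x1C007 flags P=1 W=1 U=1 S=0
  [2] read 0x1C idx=11: raw=0x20007 flags P=1 W=1 U=1 S=0
  ⇒ phys 0x20F67  [3 reads]
#1 VA=0x40181785B (r,kernel):
  [0] read 0x14 idx=16: raw=0x24007 flags P=1 W=1 U=1 S=0
  [1] read 0x24 idx=12: raw=0x26007 flags P=1 W=1 U=1 S=0
  [2] read 0x26 idx=23: raw=0x29007 flags P=1 W=1 U=1 S=0
  ⇒ phys 0x2985B  [3 reads]
#2 VA=0x500000F24 (r,kernel):
  [0] read 0x14 idx=20: raw=0x5B004 flags P=0 W=0 U=1 S=0
  ⇒ fault: PAGE_NOT_PRESENT  — 1 lookups
#3 VA=0x1C120EADD (r,kernel):
  [0] read 0x14 idx=7: raw=0x2A007 flags P=1 W=1 U=1 S=0
  [1] read 0x2A idx=9: raw=0x2C007 flags P=1 W=1 U=1 S=0
  [2] read 0x2C idx=14: raw=0x2F007 flags P=1 W=1 U=1 S=0
  ⇒ phys 0x2FADD  [3 reads]
#4 VA=0x7C3213DA3 (r,kernel):
  [0] read 0x14 idx=31: raw=0x33007 flags P=1 W=1 U=1 S=0
  [1] read 0x33 idx=25: raw=0x35007 flags P=1 W=1 U=1 S=0
  [2] read 0x35 idx=19: raw=0x36007 flags P=1 W=1 U=1 S=0
  ⇒ phys 0x36DA3  [3 reads]

Access #4 PA: 0x36DA3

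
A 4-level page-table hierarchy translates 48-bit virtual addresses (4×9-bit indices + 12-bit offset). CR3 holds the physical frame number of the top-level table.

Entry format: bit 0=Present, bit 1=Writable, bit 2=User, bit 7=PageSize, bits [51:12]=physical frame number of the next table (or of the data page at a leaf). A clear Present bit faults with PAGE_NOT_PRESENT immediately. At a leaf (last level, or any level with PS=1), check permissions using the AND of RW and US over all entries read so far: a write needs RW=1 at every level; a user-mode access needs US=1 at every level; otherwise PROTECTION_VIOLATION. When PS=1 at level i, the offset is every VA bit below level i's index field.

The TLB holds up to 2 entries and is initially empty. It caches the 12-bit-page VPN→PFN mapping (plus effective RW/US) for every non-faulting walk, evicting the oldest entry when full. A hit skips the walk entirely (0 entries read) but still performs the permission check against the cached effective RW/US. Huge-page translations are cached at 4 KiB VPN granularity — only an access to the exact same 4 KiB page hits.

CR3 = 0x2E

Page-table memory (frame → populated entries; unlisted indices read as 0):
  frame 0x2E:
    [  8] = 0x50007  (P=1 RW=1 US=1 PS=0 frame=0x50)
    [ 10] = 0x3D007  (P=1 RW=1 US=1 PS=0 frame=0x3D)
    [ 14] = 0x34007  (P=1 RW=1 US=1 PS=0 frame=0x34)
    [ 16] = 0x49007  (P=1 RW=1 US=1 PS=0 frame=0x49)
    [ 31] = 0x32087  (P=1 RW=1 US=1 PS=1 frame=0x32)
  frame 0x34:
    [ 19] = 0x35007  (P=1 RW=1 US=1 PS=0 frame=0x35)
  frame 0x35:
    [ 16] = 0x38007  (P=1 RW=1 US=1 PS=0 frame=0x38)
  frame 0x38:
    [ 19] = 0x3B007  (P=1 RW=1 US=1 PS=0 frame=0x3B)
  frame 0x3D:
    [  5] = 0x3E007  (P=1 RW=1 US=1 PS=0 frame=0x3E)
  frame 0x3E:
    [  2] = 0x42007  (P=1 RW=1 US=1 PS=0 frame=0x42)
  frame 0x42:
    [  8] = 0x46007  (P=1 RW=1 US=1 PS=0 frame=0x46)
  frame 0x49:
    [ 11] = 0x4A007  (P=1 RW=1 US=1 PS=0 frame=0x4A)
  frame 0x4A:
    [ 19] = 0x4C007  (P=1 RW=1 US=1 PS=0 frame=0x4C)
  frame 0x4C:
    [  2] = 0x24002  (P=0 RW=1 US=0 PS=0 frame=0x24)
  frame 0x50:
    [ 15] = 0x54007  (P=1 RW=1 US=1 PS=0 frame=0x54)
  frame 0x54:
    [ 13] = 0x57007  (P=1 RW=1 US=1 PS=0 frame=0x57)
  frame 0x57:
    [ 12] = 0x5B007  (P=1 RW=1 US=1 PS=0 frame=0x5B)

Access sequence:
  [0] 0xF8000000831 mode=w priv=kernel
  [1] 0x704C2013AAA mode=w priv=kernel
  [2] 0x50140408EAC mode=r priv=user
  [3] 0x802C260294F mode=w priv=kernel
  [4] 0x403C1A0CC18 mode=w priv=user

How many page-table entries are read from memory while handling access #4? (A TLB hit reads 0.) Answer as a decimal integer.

Per-access translation:
#0 VA=0xF8000000831 (w,kernel):
  L0: frame=0x2E idx=31 entry=0x32087 [P=1 RW=1 US=1 PS=1]
  ⇒ phys 0x32831 (huge @L0)  [1 reads]
#1 VA=0x704C2013AAA (w,kernel):
  L0: frame=0x2E idx=14 entry=0x34007 [P=1 RW=1 US=1 PS=0]
  L1: frame=0x34 idx=19 entry=0x35007 [P=1 RW=1 US=1 PS=0]
  L2: frame=0x35 idx=16 entry=0x38007 [P=1 RW=1 US=1 PS=0]
  L3: frame=0x38 idx=19 entry=0x3B007 [P=1 RW=1 US=1 PS=0]
  ⇒ phys 0x3BAAA  [4 reads]
#2 VA=0x50140408EAC (r,user):
  L0: frame=0x2E idx=10 entry=0x3D007 [P=1 RW=1 US=1 PS=0]
  L1: frame=0x3D idx=5 entry=0x3E007 [P=1 RW=1 US=1 PS=0]
  L2: frame=0x3E idx=2 entry=0x42007 [P=1 RW=1 US=1 PS=0]
  L3: frame=0x42 idx=8 entry=0x46007 [P=1 RW=1 US=1 PS=0]
  ⇒ phys 0x46EAC  [4 reads]
#3 VA=0x802C260294F (w,kernel):
  L0: frame=0x2E idx=16 entry=0x49007 [P=1 RW=1 US=1 PS=0]
  L1: frame=0x49 idx=11 entry=0x4A007 [P=1 RW=1 US=1 PS=0]
  L2: frame=0x4A idx=19 entry=0x4C007 [P=1 RW=1 US=1 PS=0]
  L3: frame=0x4C idx=2 entry=0x24002 [P=0 RW=1 US=0 PS=0]
  ⇒ fault: PAGE_NOT_PRESENT  — 4 lookups
#4 VA=0x403C1A0CC18 (w,user):
  L0: frame=0x2E idx=8 entry=0x50007 [P=1 RW=1 US=1 PS=0]
  L1: frame=0x50 idx=15 entry=0x54007 [P=1 RW=1 US=1 PS=0]
  L2: frame=0x54 idx=13 entry=0x57007 [P=1 RW=1 US=1 PS=0]
  L3: frame=0x57 idx=12 entry=0x5B007 [P=1 RW=1 US=1 PS=0]
  ⇒ phys 0x5BC18  [4 reads]

Entries read for #4: 4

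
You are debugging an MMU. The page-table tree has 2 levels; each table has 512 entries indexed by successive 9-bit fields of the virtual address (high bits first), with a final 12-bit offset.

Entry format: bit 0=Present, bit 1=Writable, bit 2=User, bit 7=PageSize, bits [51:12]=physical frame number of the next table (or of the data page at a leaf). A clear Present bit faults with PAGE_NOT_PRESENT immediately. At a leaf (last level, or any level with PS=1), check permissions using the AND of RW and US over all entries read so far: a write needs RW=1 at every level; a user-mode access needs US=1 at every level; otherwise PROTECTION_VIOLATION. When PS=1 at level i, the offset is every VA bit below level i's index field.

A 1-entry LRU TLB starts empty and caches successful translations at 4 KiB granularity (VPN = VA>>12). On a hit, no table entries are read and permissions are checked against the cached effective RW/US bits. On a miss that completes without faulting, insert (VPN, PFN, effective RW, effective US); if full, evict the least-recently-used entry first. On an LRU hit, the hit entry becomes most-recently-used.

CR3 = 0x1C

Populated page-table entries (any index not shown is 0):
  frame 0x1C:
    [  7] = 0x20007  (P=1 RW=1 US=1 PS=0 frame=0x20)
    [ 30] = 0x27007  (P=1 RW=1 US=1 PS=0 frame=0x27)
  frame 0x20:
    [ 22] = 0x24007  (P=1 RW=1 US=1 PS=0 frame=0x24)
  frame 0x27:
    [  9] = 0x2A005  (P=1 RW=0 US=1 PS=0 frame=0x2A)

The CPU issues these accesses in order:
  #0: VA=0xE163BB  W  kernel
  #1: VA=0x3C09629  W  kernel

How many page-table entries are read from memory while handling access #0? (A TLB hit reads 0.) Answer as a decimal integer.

Trace:
#0 VA=0xE163BB (w,kernel):
  lvl0: tbl 0x1C, slot 7 ⇒ 0x20007 (P1/RW1/US1/PS0)
  lvl1: tbl 0x20, slot 22 ⇒ 0x24007 (P1/RW1/US1/PS0)
  → PA=0x243BB  (2 entries read)
#1 VA=0x3C09629 (w,kernel):
  lvl0: tbl 0x1C, slot 30 ⇒ 0x27007 (P1/RW1/US1/PS0)
  lvl1: tbl 0x27, slot 9 ⇒ 0x2A005 (P1/RW0/US1/PS0)
  → PROTECTION_VIOLATION  (2 entries read)

Entries read for #0: 2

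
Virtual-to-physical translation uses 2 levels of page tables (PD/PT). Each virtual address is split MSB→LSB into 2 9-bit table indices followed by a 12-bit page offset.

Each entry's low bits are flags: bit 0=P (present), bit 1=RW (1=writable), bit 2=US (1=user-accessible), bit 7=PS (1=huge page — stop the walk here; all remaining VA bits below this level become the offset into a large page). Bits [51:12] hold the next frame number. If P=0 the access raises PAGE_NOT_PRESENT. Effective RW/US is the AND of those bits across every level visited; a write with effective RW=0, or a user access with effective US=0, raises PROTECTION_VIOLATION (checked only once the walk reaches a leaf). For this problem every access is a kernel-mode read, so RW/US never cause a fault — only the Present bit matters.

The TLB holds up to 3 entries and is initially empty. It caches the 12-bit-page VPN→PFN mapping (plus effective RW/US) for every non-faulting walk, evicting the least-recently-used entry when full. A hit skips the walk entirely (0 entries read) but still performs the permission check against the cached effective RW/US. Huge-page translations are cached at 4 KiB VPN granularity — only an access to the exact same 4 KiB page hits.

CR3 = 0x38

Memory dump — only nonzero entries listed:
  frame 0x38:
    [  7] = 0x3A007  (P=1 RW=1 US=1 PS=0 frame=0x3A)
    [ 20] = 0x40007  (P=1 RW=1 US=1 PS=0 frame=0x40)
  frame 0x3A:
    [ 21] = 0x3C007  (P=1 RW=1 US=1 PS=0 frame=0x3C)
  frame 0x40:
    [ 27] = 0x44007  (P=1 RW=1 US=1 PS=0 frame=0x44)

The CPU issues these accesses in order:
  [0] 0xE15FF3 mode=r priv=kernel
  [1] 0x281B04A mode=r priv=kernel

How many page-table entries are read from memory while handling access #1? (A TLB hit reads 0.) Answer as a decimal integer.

Per-access translation:
#0 VA=0xE15FF3 (r,kernel):
  L0 @0x38[7] → 0x3A007  P=1,RW=1,US=1,PS=0
  L1 @0x3A[21] → 0x3C007  P=1,RW=1,US=1,PS=0
  ✓ 0x3CFF3  — 2 lookups
#1 VA=0x281B04A (r,kernel):
  L0 @0x38[20] → 0x40007  P=1,RW=1,US=1,PS=0
  L1 @0x40[27] → 0x44007  P=1,RW=1,US=1,PS=0
  ✓ 0x4404A  — 2 lookups

Entries read for #1: 2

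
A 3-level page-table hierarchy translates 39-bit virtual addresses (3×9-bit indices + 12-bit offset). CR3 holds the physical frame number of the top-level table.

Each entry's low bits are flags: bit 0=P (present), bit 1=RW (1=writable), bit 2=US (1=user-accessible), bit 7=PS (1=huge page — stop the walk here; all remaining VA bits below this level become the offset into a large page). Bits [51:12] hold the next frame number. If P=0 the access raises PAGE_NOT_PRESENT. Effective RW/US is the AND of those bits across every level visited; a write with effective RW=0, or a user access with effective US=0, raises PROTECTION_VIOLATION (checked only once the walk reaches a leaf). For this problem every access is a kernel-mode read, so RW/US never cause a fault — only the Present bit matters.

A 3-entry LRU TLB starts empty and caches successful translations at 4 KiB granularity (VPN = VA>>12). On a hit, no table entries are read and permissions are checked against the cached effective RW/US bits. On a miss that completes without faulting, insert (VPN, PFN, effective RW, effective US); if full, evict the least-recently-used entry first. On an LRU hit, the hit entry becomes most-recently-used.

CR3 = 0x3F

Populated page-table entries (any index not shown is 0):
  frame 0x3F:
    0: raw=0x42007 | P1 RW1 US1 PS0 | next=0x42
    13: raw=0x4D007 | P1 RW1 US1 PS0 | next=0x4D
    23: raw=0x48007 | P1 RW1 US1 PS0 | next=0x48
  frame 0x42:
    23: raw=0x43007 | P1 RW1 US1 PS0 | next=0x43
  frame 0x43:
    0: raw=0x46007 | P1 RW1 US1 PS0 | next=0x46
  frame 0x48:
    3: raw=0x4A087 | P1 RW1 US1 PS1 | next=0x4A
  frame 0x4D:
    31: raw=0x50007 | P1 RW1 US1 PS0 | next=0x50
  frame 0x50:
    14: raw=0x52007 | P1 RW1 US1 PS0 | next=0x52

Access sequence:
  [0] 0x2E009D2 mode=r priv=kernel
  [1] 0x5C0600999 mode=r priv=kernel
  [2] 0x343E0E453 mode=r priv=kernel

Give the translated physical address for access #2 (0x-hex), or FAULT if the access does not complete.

Walk each access:
#0 VA=0x2E009D2 (r,kernel):
  L0 @0x3F[0] → 0x42007  P=1,RW=1,US=1,PS=0
  L1 @0x42[23] → 0x43007  P=1,RW=1,US=1,PS=0
  L2 @0x43[0] → 0x46007  P=1,RW=1,US=1,PS=0
  → PA=0x469D2  (3 entries read)
#1 VA=0x5C0600999 (r,kernel):
  L0 @0x3F[23] → 0x48007  P=1,RW=1,US=1,PS=0
  L1 @0x48[3] → 0x4A087  P=1,RW=1,US=1,PS=1
  → PA=0x4A999 (huge @L1)  (2 entries read)
#2 VA=0x343E0E453 (r,kernel):
  L0 @0x3F[13] → 0x4D007  P=1,RW=1,US=1,PS=0
  L1 @0x4D[31] → 0x50007  P=1,RW=1,US=1,PS=0
  L2 @0x50[14] → 0x52007  P=1,RW=1,US=1,PS=0
  → PA=0x52453  (3 entries read)

Access #2 PA: 0x52453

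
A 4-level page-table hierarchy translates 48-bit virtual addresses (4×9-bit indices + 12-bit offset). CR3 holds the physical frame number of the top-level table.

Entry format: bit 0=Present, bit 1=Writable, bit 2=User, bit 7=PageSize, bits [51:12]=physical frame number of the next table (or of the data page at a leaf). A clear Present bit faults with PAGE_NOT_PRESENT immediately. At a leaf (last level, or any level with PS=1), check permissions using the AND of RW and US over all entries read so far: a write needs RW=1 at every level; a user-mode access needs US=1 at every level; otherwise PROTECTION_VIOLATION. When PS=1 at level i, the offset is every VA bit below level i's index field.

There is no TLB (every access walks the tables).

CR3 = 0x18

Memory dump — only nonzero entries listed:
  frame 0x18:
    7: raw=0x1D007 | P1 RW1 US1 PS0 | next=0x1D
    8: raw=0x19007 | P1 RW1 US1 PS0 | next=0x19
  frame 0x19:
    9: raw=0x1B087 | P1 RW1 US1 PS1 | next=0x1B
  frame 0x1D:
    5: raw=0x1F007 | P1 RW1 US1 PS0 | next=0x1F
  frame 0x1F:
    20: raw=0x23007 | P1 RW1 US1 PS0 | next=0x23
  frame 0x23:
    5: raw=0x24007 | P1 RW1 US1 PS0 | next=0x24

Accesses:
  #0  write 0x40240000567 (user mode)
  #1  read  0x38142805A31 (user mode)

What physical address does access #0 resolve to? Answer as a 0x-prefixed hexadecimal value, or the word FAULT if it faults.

Trace:
#0 VA=0x40240000567 (w,user):
  L0 @0x18[8] → 0x19007  P=1,RW=1,US=1,PS=0
  L1 @0x19[9] → 0x1B087  P=1,RW=1,US=1,PS=1
  ⇒ phys 0x1B567 (huge @L1)  [2 reads]
#1 VA=0x38142805A31 (r,user):
  L0 @0x18[7] → 0x1D007  P=1,RW=1,US=1,PS=0
  L1 @0x1D[5] → 0x1F007  P=1,RW=1,US=1,PS=0
  L2 @0x1F[20] → 0x23007  P=1,RW=1,US=1,PS=0
  L3 @0x23[5] → 0x24007  P=1,RW=1,US=1,PS=0
  ⇒ phys 0x24A31  [4 reads]

Access #0 PA: 0x1B567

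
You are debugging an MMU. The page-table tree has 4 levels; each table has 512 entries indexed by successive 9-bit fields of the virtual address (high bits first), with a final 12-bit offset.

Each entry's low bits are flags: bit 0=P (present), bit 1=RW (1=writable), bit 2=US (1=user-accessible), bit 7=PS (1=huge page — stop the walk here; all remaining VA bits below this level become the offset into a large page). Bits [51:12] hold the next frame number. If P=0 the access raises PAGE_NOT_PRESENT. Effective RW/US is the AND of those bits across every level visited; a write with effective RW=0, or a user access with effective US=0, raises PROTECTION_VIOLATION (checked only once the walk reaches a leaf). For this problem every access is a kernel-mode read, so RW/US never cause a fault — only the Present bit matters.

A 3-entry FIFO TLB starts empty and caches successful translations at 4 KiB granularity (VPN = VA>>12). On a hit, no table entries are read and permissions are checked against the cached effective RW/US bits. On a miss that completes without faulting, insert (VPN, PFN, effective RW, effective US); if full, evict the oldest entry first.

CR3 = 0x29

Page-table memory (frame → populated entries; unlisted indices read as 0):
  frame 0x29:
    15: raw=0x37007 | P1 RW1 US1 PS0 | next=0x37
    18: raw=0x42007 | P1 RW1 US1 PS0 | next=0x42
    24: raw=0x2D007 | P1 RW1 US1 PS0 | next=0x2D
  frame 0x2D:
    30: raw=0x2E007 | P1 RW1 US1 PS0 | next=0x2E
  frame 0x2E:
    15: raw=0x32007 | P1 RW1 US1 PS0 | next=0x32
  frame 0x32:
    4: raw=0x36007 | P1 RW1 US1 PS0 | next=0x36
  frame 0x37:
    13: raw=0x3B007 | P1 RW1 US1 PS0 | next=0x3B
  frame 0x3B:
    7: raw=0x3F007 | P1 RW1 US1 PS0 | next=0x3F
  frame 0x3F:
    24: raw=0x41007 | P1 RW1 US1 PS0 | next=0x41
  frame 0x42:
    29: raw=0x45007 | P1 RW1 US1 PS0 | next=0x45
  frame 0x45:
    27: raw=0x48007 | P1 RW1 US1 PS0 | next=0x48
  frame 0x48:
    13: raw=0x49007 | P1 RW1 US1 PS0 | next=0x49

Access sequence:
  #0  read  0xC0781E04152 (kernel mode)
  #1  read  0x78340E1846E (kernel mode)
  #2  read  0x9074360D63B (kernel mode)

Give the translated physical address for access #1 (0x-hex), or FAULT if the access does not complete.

Walk each access:
#0 VA=0xC0781E04152 (r,kernel):
  lvl0: tbl 0x29, slot 24 ⇒ 0x2D007 (P1/RW1/US1/PS0)
  lvl1: tbl 0x2D, slot 30 ⇒ 0x2E007 (P1/RW1/US1/PS0)
  lvl2: tbl 0x2E, slot 15 ⇒ 0x32007 (P1/RW1/US1/PS0)
  lvl3: tbl 0x32, slot 4 ⇒ 0x36007 (P1/RW1/US1/PS0)
  ⇒ phys 0x36152  [4 reads]
#1 VA=0x78340E1846E (r,kernel):
  lvl0: tbl 0x29, slot 15 ⇒ 0x37007 (P1/RW1/US1/PS0)
  lvl1: tbl 0x37, slot 13 ⇒ 0x3B007 (P1/RW1/US1/PS0)
  lvl2: tbl 0x3B, slot 7 ⇒ 0x3F007 (P1/RW1/US1/PS0)
  lvl3: tbl 0x3F, slot 24 ⇒ 0x41007 (P1/RW1/US1/PS0)
  ⇒ phys 0x4146E  [4 reads]
#2 VA=0x9074360D63B (r,kernel):
  lvl0: tbl 0x29, slot 18 ⇒ 0x42007 (P1/RW1/US1/PS0)
  lvl1: tbl 0x42, slot 29 ⇒ 0x45007 (P1/RW1/US1/PS0)
  lvl2: tbl 0x45, slot 27 ⇒ 0x48007 (P1/RW1/US1/PS0)
  lvl3: tbl 0x48, slot 13 ⇒ 0x49007 (P1/RW1/US1/PS0)
  ⇒ phys 0x4963B  [4 reads]

Access #1 PA: 0x4146E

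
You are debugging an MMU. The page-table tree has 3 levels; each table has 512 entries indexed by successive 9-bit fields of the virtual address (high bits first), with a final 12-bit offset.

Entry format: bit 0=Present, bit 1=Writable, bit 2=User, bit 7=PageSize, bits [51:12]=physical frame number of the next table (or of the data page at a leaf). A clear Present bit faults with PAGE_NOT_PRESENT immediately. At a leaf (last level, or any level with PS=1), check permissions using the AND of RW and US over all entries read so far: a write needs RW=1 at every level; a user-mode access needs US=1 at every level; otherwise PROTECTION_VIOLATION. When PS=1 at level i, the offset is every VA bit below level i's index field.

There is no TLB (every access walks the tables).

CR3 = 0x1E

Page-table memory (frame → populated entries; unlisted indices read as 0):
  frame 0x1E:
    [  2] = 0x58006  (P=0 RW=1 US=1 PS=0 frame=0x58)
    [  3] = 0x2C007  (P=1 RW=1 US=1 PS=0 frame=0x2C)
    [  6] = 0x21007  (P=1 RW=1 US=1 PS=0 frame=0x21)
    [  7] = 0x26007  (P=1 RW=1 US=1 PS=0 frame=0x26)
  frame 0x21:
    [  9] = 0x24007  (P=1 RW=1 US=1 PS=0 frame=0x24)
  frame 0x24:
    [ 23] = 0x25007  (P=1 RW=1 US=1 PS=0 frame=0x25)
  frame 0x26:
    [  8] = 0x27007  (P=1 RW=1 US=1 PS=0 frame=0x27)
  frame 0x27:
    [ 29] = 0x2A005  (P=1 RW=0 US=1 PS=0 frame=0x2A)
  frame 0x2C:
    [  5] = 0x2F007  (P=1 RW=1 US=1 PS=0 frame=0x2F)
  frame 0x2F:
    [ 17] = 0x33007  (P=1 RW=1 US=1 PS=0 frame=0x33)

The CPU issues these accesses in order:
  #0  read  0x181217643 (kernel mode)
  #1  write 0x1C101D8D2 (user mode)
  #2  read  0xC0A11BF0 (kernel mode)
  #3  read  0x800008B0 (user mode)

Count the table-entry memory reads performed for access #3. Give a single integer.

Trace:
#0 VA=0x181217643 (r,kernel):
  L0: frame=0x1E idx=6 entry=0x21007 [P=1 RW=1 US=1 PS=0]
  L1: frame=0x21 idx=9 entry=0x24007 [P=1 RW=1 US=1 PS=0]
  L2: frame=0x24 idx=23 entry=0x25007 [P=1 RW=1 US=1 PS=0]
  ⇒ phys 0x25643  [3 reads]
#1 VA=0x1C101D8D2 (w,user):
  L0: frame=0x1E idx=7 entry=0x26007 [P=1 RW=1 US=1 PS=0]
  L1: frame=0x26 idx=8 entry=0x27007 [P=1 RW=1 US=1 PS=0]
  L2: frame=0x27 idx=29 entry=0x2A005 [P=1 RW=0 US=1 PS=0]
  ✗ PROTECTION_VIOLATION  [3 reads]
#2 VA=0xC0A11BF0 (r,kernel):
  L0: frame=0x1E idx=3 entry=0x2C007 [P=1 RW=1 US=1 PS=0]
  L1: frame=0x2C idx=5 entry=0x2F007 [P=1 RW=1 US=1 PS=0]
  L2: frame=0x2F idx=17 entry=0x33007 [P=1 RW=1 US=1 PS=0]
  ⇒ phys 0x33BF0  [3 reads]
#3 VA=0x800008B0 (r,user):
  L0: frame=0x1E idx=2 entry=0x58006 [P=0 RW=1 US=1 PS=0]
  ✗ PAGE_NOT_PRESENT  [1 reads]

Entries read for #3: 1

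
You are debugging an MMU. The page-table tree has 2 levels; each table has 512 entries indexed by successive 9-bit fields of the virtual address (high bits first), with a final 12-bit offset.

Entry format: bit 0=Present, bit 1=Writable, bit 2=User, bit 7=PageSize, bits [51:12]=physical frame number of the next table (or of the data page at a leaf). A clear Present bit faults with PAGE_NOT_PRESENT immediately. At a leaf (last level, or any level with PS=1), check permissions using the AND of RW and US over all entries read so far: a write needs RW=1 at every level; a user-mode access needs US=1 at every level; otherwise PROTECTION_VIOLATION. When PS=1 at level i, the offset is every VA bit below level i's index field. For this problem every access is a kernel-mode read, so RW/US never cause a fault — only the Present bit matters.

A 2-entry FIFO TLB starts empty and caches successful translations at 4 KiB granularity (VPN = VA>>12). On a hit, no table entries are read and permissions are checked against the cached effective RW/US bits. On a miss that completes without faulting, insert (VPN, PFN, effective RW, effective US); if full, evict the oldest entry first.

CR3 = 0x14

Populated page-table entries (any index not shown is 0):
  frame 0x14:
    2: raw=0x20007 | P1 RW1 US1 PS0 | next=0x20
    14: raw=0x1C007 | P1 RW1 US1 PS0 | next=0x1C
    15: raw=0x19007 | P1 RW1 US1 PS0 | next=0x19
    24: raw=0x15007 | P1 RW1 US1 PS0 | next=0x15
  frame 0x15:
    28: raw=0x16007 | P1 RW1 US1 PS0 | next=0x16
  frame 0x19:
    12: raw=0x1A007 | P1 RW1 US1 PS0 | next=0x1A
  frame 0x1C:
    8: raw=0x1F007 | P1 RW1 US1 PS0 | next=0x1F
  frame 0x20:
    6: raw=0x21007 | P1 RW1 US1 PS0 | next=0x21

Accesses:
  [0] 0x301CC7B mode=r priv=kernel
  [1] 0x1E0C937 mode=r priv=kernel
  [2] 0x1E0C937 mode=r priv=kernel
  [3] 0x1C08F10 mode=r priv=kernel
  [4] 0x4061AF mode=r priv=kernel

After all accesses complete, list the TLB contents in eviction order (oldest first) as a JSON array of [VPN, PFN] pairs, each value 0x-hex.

Walk each access:
#0 VA=0x301CC7B (r,kernel):
  [0] read 0x14 idx=24: raw=0x15007 flags P=1 W=1 U=1 S=0
  [1] read 0x15 idx=28: raw=0x16007 flags P=1 W=1 U=1 S=0
  ✓ 0x16C7B  — 2 lookups
#1 VA=0x1E0C937 (r,kernel):
  [0] read 0x14 idx=15: raw=0x19007 flags P=1 W=1 U=1 S=0
  [1] read 0x19 idx=12: raw=0x1A007 flags P=1 W=1 U=1 S=0
  ✓ 0x1A937  — 2 lookups
#2 VA=0x1E0C937 (r,kernel):
  TLB hit vpn=0x1E0C → PA=0x1A937
#3 VA=0x1C08F10 (r,kernel):
  [0] read 0x14 idx=14: raw=0x1C007 flags P=1 W=1 U=1 S=0
  [1] read 0x1C idx=8: raw=0x1F007 flags P=1 W=1 U=1 S=0
  ✓ 0x1FF10  — 2 lookups
#4 VA=0x4061AF (r,kernel):
  [0] read 0x14 idx=2: raw=0x20007 flags P=1 W=1 U=1 S=0
  [1] read 0x20 idx=6: raw=0x21007 flags P=1 W=1 U=1 S=0
  ✓ 0x211AF  — 2 lookups

TLB: [["0x1C08", "0x1F"], ["0x406", "0x21"]]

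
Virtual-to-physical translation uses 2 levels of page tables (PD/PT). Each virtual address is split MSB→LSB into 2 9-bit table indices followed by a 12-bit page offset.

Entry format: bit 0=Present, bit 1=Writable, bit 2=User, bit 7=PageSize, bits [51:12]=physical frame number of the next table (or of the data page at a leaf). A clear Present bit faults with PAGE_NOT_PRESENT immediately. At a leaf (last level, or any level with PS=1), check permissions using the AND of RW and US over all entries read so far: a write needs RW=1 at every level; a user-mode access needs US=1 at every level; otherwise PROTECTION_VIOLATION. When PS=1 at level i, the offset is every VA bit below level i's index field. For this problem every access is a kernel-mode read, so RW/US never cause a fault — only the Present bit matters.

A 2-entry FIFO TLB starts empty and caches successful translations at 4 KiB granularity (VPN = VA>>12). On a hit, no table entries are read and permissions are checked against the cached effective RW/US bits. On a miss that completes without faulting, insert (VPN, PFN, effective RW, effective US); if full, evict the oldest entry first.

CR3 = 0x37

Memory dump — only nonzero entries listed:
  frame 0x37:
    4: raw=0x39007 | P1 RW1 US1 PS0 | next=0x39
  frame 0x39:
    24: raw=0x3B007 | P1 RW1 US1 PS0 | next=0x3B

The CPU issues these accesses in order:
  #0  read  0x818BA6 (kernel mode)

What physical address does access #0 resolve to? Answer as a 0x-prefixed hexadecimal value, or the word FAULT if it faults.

Per-access translation:
#0 VA=0x818BA6 (r,kernel):
  L0: frame=0x37 idx=4 entry=0x39007 [P=1 RW=1 US=1 PS=0]
  L1: frame=0x39 idx=24 entry=0x3B007 [P=1 RW=1 US=1 PS=0]
  → PA=0x3BBA6  (2 entries read)

Access #0 PA: 0x3BBA6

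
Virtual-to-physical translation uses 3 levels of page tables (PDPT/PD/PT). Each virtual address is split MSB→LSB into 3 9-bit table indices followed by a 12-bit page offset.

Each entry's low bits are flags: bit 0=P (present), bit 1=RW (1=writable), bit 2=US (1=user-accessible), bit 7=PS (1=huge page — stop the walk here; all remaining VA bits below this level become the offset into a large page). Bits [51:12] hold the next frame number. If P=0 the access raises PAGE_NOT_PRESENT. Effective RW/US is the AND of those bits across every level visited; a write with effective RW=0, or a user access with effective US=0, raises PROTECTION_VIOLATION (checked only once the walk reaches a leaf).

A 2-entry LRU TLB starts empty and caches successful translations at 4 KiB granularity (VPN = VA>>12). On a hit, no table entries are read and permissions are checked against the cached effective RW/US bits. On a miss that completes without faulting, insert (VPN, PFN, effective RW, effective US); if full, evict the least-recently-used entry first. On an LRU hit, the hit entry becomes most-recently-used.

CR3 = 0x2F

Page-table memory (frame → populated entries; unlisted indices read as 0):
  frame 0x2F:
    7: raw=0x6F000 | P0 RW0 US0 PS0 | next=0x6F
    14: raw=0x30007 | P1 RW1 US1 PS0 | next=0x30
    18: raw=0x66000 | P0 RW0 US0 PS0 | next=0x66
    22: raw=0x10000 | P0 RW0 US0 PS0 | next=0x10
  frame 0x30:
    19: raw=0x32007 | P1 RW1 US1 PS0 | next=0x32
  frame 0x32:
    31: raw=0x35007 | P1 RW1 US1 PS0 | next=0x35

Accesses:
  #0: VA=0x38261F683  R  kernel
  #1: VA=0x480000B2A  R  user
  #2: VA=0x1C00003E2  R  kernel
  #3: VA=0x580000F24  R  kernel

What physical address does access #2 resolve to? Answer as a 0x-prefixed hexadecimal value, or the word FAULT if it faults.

Per-access translation:
#0 VA=0x38261F683 (r,kernel):
  L0 @0x2F[14] → 0x30007  P=1,RW=1,US=1,PS=0
  L1 @0x30[19] → 0x32007  P=1,RW=1,US=1,PS=0
  L2 @0x32[31] → 0x35007  P=1,RW=1,US=1,PS=0
  → PA=0x35683  (3 entries read)
#1 VA=0x480000B2A (r,user):
  L0 @0x2F[18] → 0x66000  P=0,RW=0,US=0,PS=0
  ✗ PAGE_NOT_PRESENT  [1 reads]
#2 VA=0x1C00003E2 (r,kernel):
  L0 @0x2F[7] → 0x6F000  P=0,RW=0,US=0,PS=0
  ✗ PAGE_NOT_PRESENT  [1 reads]
#3 VA=0x580000F24 (r,kernel):
  L0 @0x2F[22] → 0x10000  P=0,RW=0,US=0,PS=0
  ✗ PAGE_NOT_PRESENT  [1 reads]

Access #2 PA: FAULT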